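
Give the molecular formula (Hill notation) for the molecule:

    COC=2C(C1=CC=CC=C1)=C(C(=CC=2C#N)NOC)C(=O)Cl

C16H13ClN2O3

Heavy atoms from the SMILES: 16 C, 1 Cl, 2 N, 3 O.
Implicit hydrogens by atom environment:
  6 × C (aromatic): 1 H each → 6
  6 × C (aromatic): no H
  3 × O: no H
  2 × C: 3 H each → 6
  2 × C: no H
  1 × Cl: no H
  1 × N: 1 H
  1 × N: no H
  Total hydrogens = 13.
Molecular formula: C16H13ClN2O3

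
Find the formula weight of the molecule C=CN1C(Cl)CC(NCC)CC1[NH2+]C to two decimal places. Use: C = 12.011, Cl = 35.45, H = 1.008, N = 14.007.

218.75

Molecular formula: C10H21ClN3+.
M = 10×12.011 + 1×35.45 + 21×1.008 + 3×14.007 = 218.75 g/mol.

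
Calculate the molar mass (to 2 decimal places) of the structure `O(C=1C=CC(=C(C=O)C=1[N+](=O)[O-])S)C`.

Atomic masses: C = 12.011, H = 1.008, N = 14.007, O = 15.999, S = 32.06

213.21

Molecular formula: C8H7NO4S.
M = 8×12.011 + 7×1.008 + 1×14.007 + 4×15.999 + 1×32.06 = 213.21 g/mol.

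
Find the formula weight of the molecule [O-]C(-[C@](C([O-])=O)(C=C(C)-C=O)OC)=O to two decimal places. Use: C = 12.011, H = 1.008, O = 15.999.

Molecular formula: [C8H8O6]2-.
M = 8×12.011 + 8×1.008 + 6×15.999 = 200.15 g/mol.

200.15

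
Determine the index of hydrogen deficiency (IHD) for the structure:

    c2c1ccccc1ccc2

Molecular formula from the SMILES: C10H8.
DoU = (2C + 2 + N − H − X)/2 = (2·10 + 2 + 0 − 8 − 0)/2 = 14/2 = 7.
(Structurally: 2 ring(s) + 5 π bond(s) = 7.)

7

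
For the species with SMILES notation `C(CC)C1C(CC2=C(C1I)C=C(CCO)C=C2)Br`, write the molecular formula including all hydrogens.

Heavy atoms from the SMILES: 1 Br, 15 C, 1 I, 1 O.
Implicit hydrogens by atom environment:
  5 × C: 2 H each → 10
  3 × C (aromatic): 1 H each → 3
  3 × C: 1 H each → 3
  3 × C (aromatic): no H
  1 × Br: no H
  1 × C: 3 H
  1 × I: no H
  1 × O: 1 H
  Total hydrogens = 20.
Molecular formula: C15H20BrIO

C15H20BrIO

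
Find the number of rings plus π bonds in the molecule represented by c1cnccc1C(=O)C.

Molecular formula from the SMILES: C7H7NO.
DoU = (2C + 2 + N − H − X)/2 = (2·7 + 2 + 1 − 7 − 0)/2 = 10/2 = 5.
(Structurally: 1 ring(s) + 4 π bond(s) = 5.)

5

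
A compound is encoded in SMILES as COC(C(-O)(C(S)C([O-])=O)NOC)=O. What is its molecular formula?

C6H10NO6S-

Heavy atoms from the SMILES: 6 C, 1 N, 6 O, 1 S.
Implicit hydrogens by atom environment:
  4 × O: no H
  3 × C: no H
  2 × C: 3 H each → 6
  1 × C: 1 H
  1 × N: 1 H
  1 × O: 1 H
  1 × O (charge -1): no H
  1 × S: 1 H
  Total hydrogens = 10.
Net charge -1.
Molecular formula: C6H10NO6S-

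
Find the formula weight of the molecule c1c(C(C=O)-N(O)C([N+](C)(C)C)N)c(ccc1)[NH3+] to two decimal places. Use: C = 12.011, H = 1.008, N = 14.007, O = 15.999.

Molecular formula: [C12H22N4O2]2+.
M = 12×12.011 + 22×1.008 + 4×14.007 + 2×15.999 = 254.33 g/mol.

254.33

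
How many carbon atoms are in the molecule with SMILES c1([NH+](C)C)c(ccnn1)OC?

The symbol for carbon appears 7 times in the SMILES. Lowercase c denotes aromatic carbon and counts toward C.

7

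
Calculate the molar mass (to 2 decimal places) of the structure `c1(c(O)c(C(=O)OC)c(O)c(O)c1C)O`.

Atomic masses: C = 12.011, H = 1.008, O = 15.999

Molecular formula: C9H10O6.
M = 9×12.011 + 10×1.008 + 6×15.999 = 214.17 g/mol.

214.17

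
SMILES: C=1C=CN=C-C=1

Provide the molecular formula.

Heavy atoms from the SMILES: 5 C, 1 N.
Implicit hydrogens by atom environment:
  5 × C (aromatic): 1 H each → 5
  1 × N (aromatic): no H
  Total hydrogens = 5.
Molecular formula: C5H5N

C5H5N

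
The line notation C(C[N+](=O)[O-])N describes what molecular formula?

C2H6N2O2

Heavy atoms from the SMILES: 2 C, 2 N, 2 O.
Implicit hydrogens by atom environment:
  2 × C: 2 H each → 4
  1 × N: 2 H
  1 × N (charge +1): no H
  1 × O: no H
  1 × O (charge -1): no H
  Total hydrogens = 6.
Molecular formula: C2H6N2O2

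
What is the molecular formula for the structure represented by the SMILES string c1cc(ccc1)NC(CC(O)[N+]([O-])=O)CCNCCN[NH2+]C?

Heavy atoms from the SMILES: 14 C, 5 N, 3 O.
Implicit hydrogens by atom environment:
  5 × C: 2 H each → 10
  5 × C (aromatic): 1 H each → 5
  3 × N: 1 H each → 3
  2 × C: 1 H each → 2
  1 × C: 3 H
  1 × C (aromatic): no H
  1 × N (charge +1): 2 H
  1 × N (charge +1): no H
  1 × O: 1 H
  1 × O: no H
  1 × O (charge -1): no H
  Total hydrogens = 26.
Net charge +1.
Molecular formula: C14H26N5O3+

C14H26N5O3+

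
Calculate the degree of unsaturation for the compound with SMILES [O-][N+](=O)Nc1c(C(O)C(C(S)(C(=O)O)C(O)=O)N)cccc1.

Molecular formula from the SMILES: C11H13N3O7S.
DoU = (2C + 2 + N − H − X)/2 = (2·11 + 2 + 3 − 13 − 0)/2 = 14/2 = 7.
(Structurally: 1 ring(s) + 6 π bond(s) = 7.)

7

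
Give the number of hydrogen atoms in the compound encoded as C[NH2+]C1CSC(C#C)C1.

12

Hydrogens are implicit in SMILES; fill each atom to its normal valence:
  3 × C: 1 H each → 3
  2 × C: 2 H each → 4
  1 × C: 3 H
  1 × C: no H
  1 × N (charge +1): 2 H
  1 × S: no H
  Total hydrogens = 12.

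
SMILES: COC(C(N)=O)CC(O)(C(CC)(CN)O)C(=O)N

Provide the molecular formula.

C10H21N3O5

Heavy atoms from the SMILES: 10 C, 3 N, 5 O.
Implicit hydrogens by atom environment:
  4 × C: no H
  3 × C: 2 H each → 6
  3 × N: 2 H each → 6
  3 × O: no H
  2 × C: 3 H each → 6
  2 × O: 1 H each → 2
  1 × C: 1 H
  Total hydrogens = 21.
Molecular formula: C10H21N3O5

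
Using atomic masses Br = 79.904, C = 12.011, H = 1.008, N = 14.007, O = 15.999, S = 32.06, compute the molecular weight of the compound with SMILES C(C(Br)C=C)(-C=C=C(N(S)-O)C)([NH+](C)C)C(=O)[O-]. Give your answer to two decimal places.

Molecular formula: C11H17BrN2O3S.
M = 1×79.904 + 11×12.011 + 17×1.008 + 2×14.007 + 3×15.999 + 1×32.06 = 337.23 g/mol.

337.23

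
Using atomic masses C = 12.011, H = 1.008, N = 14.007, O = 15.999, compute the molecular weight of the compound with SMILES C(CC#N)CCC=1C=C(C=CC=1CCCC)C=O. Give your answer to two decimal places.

243.35

Molecular formula: C16H21NO.
M = 16×12.011 + 21×1.008 + 1×14.007 + 1×15.999 = 243.35 g/mol.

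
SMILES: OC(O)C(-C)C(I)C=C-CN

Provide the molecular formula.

Heavy atoms from the SMILES: 7 C, 1 I, 1 N, 2 O.
Implicit hydrogens by atom environment:
  5 × C: 1 H each → 5
  2 × O: 1 H each → 2
  1 × C: 3 H
  1 × C: 2 H
  1 × I: no H
  1 × N: 2 H
  Total hydrogens = 14.
Molecular formula: C7H14INO2

C7H14INO2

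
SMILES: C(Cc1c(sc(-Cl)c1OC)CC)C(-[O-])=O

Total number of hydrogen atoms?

Hydrogens are implicit in SMILES; fill each atom to its normal valence:
  4 × C (aromatic): no H
  3 × C: 2 H each → 6
  2 × C: 3 H each → 6
  2 × O: no H
  1 × C: no H
  1 × Cl: no H
  1 × O (charge -1): no H
  1 × S (aromatic): no H
  Total hydrogens = 12.

12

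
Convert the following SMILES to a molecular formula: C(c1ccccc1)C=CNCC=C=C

C13H15N

Heavy atoms from the SMILES: 13 C, 1 N.
Implicit hydrogens by atom environment:
  5 × C (aromatic): 1 H each → 5
  3 × C: 2 H each → 6
  3 × C: 1 H each → 3
  1 × C: no H
  1 × C (aromatic): no H
  1 × N: 1 H
  Total hydrogens = 15.
Molecular formula: C13H15N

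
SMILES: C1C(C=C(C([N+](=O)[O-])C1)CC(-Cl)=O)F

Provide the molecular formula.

C8H9ClFNO3

Heavy atoms from the SMILES: 8 C, 1 Cl, 1 F, 1 N, 3 O.
Implicit hydrogens by atom environment:
  3 × C: 2 H each → 6
  3 × C: 1 H each → 3
  2 × C: no H
  2 × O: no H
  1 × Cl: no H
  1 × F: no H
  1 × N (charge +1): no H
  1 × O (charge -1): no H
  Total hydrogens = 9.
Molecular formula: C8H9ClFNO3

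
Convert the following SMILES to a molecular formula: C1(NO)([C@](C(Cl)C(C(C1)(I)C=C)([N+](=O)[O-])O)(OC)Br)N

C9H14BrClIN3O5

Heavy atoms from the SMILES: 1 Br, 9 C, 1 Cl, 1 I, 3 N, 5 O.
Implicit hydrogens by atom environment:
  4 × C: no H
  2 × C: 2 H each → 4
  2 × C: 1 H each → 2
  2 × O: 1 H each → 2
  2 × O: no H
  1 × Br: no H
  1 × C: 3 H
  1 × Cl: no H
  1 × I: no H
  1 × N: 2 H
  1 × N: 1 H
  1 × N (charge +1): no H
  1 × O (charge -1): no H
  Total hydrogens = 14.
Molecular formula: C9H14BrClIN3O5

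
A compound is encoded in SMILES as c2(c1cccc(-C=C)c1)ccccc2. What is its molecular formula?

Heavy atoms from the SMILES: 14 C.
Implicit hydrogens by atom environment:
  9 × C (aromatic): 1 H each → 9
  3 × C (aromatic): no H
  1 × C: 2 H
  1 × C: 1 H
  Total hydrogens = 12.
Molecular formula: C14H12

C14H12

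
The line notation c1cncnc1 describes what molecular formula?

C4H4N2

Heavy atoms from the SMILES: 4 C, 2 N.
Implicit hydrogens by atom environment:
  4 × C (aromatic): 1 H each → 4
  2 × N (aromatic): no H
  Total hydrogens = 4.
Molecular formula: C4H4N2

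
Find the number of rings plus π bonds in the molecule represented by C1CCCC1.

1

Molecular formula from the SMILES: C5H10.
DoU = (2C + 2 + N − H − X)/2 = (2·5 + 2 + 0 − 10 − 0)/2 = 2/2 = 1.
(Structurally: 1 ring(s) + 0 π bond(s) = 1.)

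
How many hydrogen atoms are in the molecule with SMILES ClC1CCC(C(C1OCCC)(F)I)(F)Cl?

Hydrogens are implicit in SMILES; fill each atom to its normal valence:
  4 × C: 2 H each → 8
  2 × C: 1 H each → 2
  2 × C: no H
  2 × Cl: no H
  2 × F: no H
  1 × C: 3 H
  1 × I: no H
  1 × O: no H
  Total hydrogens = 13.

13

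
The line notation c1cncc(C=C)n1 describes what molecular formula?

C6H6N2

Heavy atoms from the SMILES: 6 C, 2 N.
Implicit hydrogens by atom environment:
  3 × C (aromatic): 1 H each → 3
  2 × N (aromatic): no H
  1 × C: 2 H
  1 × C: 1 H
  1 × C (aromatic): no H
  Total hydrogens = 6.
Molecular formula: C6H6N2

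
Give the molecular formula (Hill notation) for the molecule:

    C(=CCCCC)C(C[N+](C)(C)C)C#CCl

Heavy atoms from the SMILES: 13 C, 1 Cl, 1 N.
Implicit hydrogens by atom environment:
  4 × C: 3 H each → 12
  4 × C: 2 H each → 8
  3 × C: 1 H each → 3
  2 × C: no H
  1 × Cl: no H
  1 × N (charge +1): no H
  Total hydrogens = 23.
Net charge +1.
Molecular formula: C13H23ClN+

C13H23ClN+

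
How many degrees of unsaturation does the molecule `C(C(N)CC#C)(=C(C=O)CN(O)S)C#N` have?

6

Molecular formula from the SMILES: C9H11N3O2S.
DoU = (2C + 2 + N − H − X)/2 = (2·9 + 2 + 3 − 11 − 0)/2 = 12/2 = 6.
(Structurally: 0 ring(s) + 6 π bond(s) = 6.)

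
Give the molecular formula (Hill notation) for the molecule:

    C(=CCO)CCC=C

Heavy atoms from the SMILES: 7 C, 1 O.
Implicit hydrogens by atom environment:
  4 × C: 2 H each → 8
  3 × C: 1 H each → 3
  1 × O: 1 H
  Total hydrogens = 12.
Molecular formula: C7H12O

C7H12O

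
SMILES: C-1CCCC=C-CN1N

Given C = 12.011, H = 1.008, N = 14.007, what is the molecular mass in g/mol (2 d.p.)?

Molecular formula: C7H14N2.
M = 7×12.011 + 14×1.008 + 2×14.007 = 126.20 g/mol.

126.20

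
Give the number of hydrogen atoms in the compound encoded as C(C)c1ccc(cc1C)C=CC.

16

Hydrogens are implicit in SMILES; fill each atom to its normal valence:
  3 × C: 3 H each → 9
  3 × C (aromatic): 1 H each → 3
  3 × C (aromatic): no H
  2 × C: 1 H each → 2
  1 × C: 2 H
  Total hydrogens = 16.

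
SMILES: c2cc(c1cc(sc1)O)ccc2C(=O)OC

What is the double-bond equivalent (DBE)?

Molecular formula from the SMILES: C12H10O3S.
DoU = (2C + 2 + N − H − X)/2 = (2·12 + 2 + 0 − 10 − 0)/2 = 16/2 = 8.
(Structurally: 2 ring(s) + 6 π bond(s) = 8.)

8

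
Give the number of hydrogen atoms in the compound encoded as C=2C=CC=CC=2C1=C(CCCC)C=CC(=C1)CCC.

Hydrogens are implicit in SMILES; fill each atom to its normal valence:
  8 × C (aromatic): 1 H each → 8
  5 × C: 2 H each → 10
  4 × C (aromatic): no H
  2 × C: 3 H each → 6
  Total hydrogens = 24.

24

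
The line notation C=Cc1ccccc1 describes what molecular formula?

C8H8

Heavy atoms from the SMILES: 8 C.
Implicit hydrogens by atom environment:
  5 × C (aromatic): 1 H each → 5
  1 × C: 2 H
  1 × C: 1 H
  1 × C (aromatic): no H
  Total hydrogens = 8.
Molecular formula: C8H8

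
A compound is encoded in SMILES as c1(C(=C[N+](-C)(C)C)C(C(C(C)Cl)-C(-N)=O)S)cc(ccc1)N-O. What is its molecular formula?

C16H25ClN3O2S+

Heavy atoms from the SMILES: 16 C, 1 Cl, 3 N, 2 O, 1 S.
Implicit hydrogens by atom environment:
  4 × C: 3 H each → 12
  4 × C: 1 H each → 4
  4 × C (aromatic): 1 H each → 4
  2 × C: no H
  2 × C (aromatic): no H
  1 × Cl: no H
  1 × N: 2 H
  1 × N: 1 H
  1 × N (charge +1): no H
  1 × O: 1 H
  1 × O: no H
  1 × S: 1 H
  Total hydrogens = 25.
Net charge +1.
Molecular formula: C16H25ClN3O2S+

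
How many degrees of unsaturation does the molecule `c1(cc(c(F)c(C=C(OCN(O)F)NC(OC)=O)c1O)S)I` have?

6

Molecular formula from the SMILES: C11H11F2IN2O5S.
DoU = (2C + 2 + N − H − X)/2 = (2·11 + 2 + 2 − 11 − 3)/2 = 12/2 = 6.
(Structurally: 1 ring(s) + 5 π bond(s) = 6.)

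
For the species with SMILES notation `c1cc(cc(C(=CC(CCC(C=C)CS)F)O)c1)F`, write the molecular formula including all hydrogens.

Heavy atoms from the SMILES: 15 C, 2 F, 1 O, 1 S.
Implicit hydrogens by atom environment:
  4 × C: 2 H each → 8
  4 × C: 1 H each → 4
  4 × C (aromatic): 1 H each → 4
  2 × C (aromatic): no H
  2 × F: no H
  1 × C: no H
  1 × O: 1 H
  1 × S: 1 H
  Total hydrogens = 18.
Molecular formula: C15H18F2OS

C15H18F2OS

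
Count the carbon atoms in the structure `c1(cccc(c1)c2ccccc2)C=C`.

The symbol for carbon appears 14 times in the SMILES. Lowercase c denotes aromatic carbon and counts toward C.

14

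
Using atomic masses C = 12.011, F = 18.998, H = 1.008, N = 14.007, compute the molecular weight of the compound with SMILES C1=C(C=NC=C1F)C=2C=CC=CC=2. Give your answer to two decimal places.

Molecular formula: C11H8FN.
M = 11×12.011 + 1×18.998 + 8×1.008 + 1×14.007 = 173.19 g/mol.

173.19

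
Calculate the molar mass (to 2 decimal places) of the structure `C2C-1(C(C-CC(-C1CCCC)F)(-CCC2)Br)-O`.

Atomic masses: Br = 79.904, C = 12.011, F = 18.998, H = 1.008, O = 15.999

307.25

Molecular formula: C14H24BrFO.
M = 1×79.904 + 14×12.011 + 1×18.998 + 24×1.008 + 1×15.999 = 307.25 g/mol.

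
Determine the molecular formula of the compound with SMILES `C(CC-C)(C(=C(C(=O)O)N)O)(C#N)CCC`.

C11H18N2O3

Heavy atoms from the SMILES: 11 C, 2 N, 3 O.
Implicit hydrogens by atom environment:
  5 × C: no H
  4 × C: 2 H each → 8
  2 × C: 3 H each → 6
  2 × O: 1 H each → 2
  1 × N: 2 H
  1 × N: no H
  1 × O: no H
  Total hydrogens = 18.
Molecular formula: C11H18N2O3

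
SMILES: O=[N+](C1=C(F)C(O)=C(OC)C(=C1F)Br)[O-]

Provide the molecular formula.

Heavy atoms from the SMILES: 1 Br, 7 C, 2 F, 1 N, 4 O.
Implicit hydrogens by atom environment:
  6 × C (aromatic): no H
  2 × F: no H
  2 × O: no H
  1 × Br: no H
  1 × C: 3 H
  1 × N (charge +1): no H
  1 × O: 1 H
  1 × O (charge -1): no H
  Total hydrogens = 4.
Molecular formula: C7H4BrF2NO4

C7H4BrF2NO4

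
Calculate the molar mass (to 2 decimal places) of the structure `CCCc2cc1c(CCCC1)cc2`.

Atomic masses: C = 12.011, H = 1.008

174.29

Molecular formula: C13H18.
M = 13×12.011 + 18×1.008 = 174.29 g/mol.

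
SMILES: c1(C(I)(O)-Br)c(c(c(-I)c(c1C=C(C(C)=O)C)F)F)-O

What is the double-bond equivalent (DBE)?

Molecular formula from the SMILES: C12H9BrF2I2O3.
DoU = (2C + 2 + N − H − X)/2 = (2·12 + 2 + 0 − 9 − 5)/2 = 12/2 = 6.
(Structurally: 1 ring(s) + 5 π bond(s) = 6.)

6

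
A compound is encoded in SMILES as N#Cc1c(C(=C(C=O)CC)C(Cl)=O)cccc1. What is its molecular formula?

Heavy atoms from the SMILES: 13 C, 1 Cl, 1 N, 2 O.
Implicit hydrogens by atom environment:
  4 × C (aromatic): 1 H each → 4
  4 × C: no H
  2 × C (aromatic): no H
  2 × O: no H
  1 × C: 3 H
  1 × C: 2 H
  1 × C: 1 H
  1 × Cl: no H
  1 × N: no H
  Total hydrogens = 10.
Molecular formula: C13H10ClNO2

C13H10ClNO2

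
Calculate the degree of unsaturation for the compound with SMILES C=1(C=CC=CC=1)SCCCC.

Molecular formula from the SMILES: C10H14S.
DoU = (2C + 2 + N − H − X)/2 = (2·10 + 2 + 0 − 14 − 0)/2 = 8/2 = 4.
(Structurally: 1 ring(s) + 3 π bond(s) = 4.)

4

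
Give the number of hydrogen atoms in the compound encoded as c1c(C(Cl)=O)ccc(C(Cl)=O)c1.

Hydrogens are implicit in SMILES; fill each atom to its normal valence:
  4 × C (aromatic): 1 H each → 4
  2 × C (aromatic): no H
  2 × C: no H
  2 × Cl: no H
  2 × O: no H
  Total hydrogens = 4.

4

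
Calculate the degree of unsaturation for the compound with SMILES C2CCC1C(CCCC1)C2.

2

Molecular formula from the SMILES: C10H18.
DoU = (2C + 2 + N − H − X)/2 = (2·10 + 2 + 0 − 18 − 0)/2 = 4/2 = 2.
(Structurally: 2 ring(s) + 0 π bond(s) = 2.)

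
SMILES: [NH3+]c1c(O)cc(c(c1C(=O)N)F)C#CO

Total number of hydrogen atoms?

Hydrogens are implicit in SMILES; fill each atom to its normal valence:
  5 × C (aromatic): no H
  3 × C: no H
  2 × O: 1 H each → 2
  1 × C (aromatic): 1 H
  1 × F: no H
  1 × N (charge +1): 3 H
  1 × N: 2 H
  1 × O: no H
  Total hydrogens = 8.

8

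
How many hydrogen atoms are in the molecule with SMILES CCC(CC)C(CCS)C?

Hydrogens are implicit in SMILES; fill each atom to its normal valence:
  4 × C: 2 H each → 8
  3 × C: 3 H each → 9
  2 × C: 1 H each → 2
  1 × S: 1 H
  Total hydrogens = 20.

20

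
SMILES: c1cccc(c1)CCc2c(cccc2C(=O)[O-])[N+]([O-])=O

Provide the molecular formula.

C15H12NO4-

Heavy atoms from the SMILES: 15 C, 1 N, 4 O.
Implicit hydrogens by atom environment:
  8 × C (aromatic): 1 H each → 8
  4 × C (aromatic): no H
  2 × C: 2 H each → 4
  2 × O: no H
  2 × O (charge -1): no H
  1 × C: no H
  1 × N (charge +1): no H
  Total hydrogens = 12.
Net charge -1.
Molecular formula: C15H12NO4-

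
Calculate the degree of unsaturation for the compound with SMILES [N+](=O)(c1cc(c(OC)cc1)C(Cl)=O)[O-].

Molecular formula from the SMILES: C8H6ClNO4.
DoU = (2C + 2 + N − H − X)/2 = (2·8 + 2 + 1 − 6 − 1)/2 = 12/2 = 6.
(Structurally: 1 ring(s) + 5 π bond(s) = 6.)

6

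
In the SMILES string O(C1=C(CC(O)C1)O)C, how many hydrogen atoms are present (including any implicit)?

10

Hydrogens are implicit in SMILES; fill each atom to its normal valence:
  2 × C: 2 H each → 4
  2 × C: no H
  2 × O: 1 H each → 2
  1 × C: 3 H
  1 × C: 1 H
  1 × O: no H
  Total hydrogens = 10.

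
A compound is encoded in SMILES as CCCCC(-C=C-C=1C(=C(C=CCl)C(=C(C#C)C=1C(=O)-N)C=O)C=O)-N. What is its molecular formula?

Heavy atoms from the SMILES: 20 C, 1 Cl, 2 N, 3 O.
Implicit hydrogens by atom environment:
  8 × C: 1 H each → 8
  6 × C (aromatic): no H
  3 × C: 2 H each → 6
  3 × O: no H
  2 × C: no H
  2 × N: 2 H each → 4
  1 × C: 3 H
  1 × Cl: no H
  Total hydrogens = 21.
Molecular formula: C20H21ClN2O3

C20H21ClN2O3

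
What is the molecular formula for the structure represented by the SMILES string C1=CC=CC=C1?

C6H6

Heavy atoms from the SMILES: 6 C.
Implicit hydrogens by atom environment:
  6 × C (aromatic): 1 H each → 6
  Total hydrogens = 6.
Molecular formula: C6H6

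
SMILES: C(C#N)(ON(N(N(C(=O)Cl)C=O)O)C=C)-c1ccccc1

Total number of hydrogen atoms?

Hydrogens are implicit in SMILES; fill each atom to its normal valence:
  5 × C (aromatic): 1 H each → 5
  4 × N: no H
  3 × C: 1 H each → 3
  3 × O: no H
  2 × C: no H
  1 × C: 2 H
  1 × C (aromatic): no H
  1 × Cl: no H
  1 × O: 1 H
  Total hydrogens = 11.

11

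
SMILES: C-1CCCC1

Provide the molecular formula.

Heavy atoms from the SMILES: 5 C.
Implicit hydrogens by atom environment:
  5 × C: 2 H each → 10
  Total hydrogens = 10.
Molecular formula: C5H10

C5H10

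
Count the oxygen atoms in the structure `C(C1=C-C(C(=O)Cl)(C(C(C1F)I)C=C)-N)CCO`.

The symbol for oxygen appears 2 times in the SMILES.

2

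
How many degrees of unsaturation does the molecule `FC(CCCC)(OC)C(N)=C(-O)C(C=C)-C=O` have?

3

Molecular formula from the SMILES: C12H20FNO3.
DoU = (2C + 2 + N − H − X)/2 = (2·12 + 2 + 1 − 20 − 1)/2 = 6/2 = 3.
(Structurally: 0 ring(s) + 3 π bond(s) = 3.)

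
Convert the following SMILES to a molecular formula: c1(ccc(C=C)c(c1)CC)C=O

C11H12O

Heavy atoms from the SMILES: 11 C, 1 O.
Implicit hydrogens by atom environment:
  3 × C (aromatic): 1 H each → 3
  3 × C (aromatic): no H
  2 × C: 2 H each → 4
  2 × C: 1 H each → 2
  1 × C: 3 H
  1 × O: no H
  Total hydrogens = 12.
Molecular formula: C11H12O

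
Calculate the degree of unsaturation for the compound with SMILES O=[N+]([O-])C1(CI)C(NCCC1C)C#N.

4

Molecular formula from the SMILES: C8H12IN3O2.
DoU = (2C + 2 + N − H − X)/2 = (2·8 + 2 + 3 − 12 − 1)/2 = 8/2 = 4.
(Structurally: 1 ring(s) + 3 π bond(s) = 4.)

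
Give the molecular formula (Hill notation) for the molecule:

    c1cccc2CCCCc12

Heavy atoms from the SMILES: 10 C.
Implicit hydrogens by atom environment:
  4 × C: 2 H each → 8
  4 × C (aromatic): 1 H each → 4
  2 × C (aromatic): no H
  Total hydrogens = 12.
Molecular formula: C10H12

C10H12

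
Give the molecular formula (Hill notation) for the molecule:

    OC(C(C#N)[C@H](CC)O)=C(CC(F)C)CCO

Heavy atoms from the SMILES: 12 C, 1 F, 1 N, 3 O.
Implicit hydrogens by atom environment:
  4 × C: 2 H each → 8
  3 × C: 1 H each → 3
  3 × C: no H
  3 × O: 1 H each → 3
  2 × C: 3 H each → 6
  1 × F: no H
  1 × N: no H
  Total hydrogens = 20.
Molecular formula: C12H20FNO3

C12H20FNO3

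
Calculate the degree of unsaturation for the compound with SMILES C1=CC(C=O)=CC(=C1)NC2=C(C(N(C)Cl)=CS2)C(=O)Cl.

9

Molecular formula from the SMILES: C13H10Cl2N2O2S.
DoU = (2C + 2 + N − H − X)/2 = (2·13 + 2 + 2 − 10 − 2)/2 = 18/2 = 9.
(Structurally: 2 ring(s) + 7 π bond(s) = 9.)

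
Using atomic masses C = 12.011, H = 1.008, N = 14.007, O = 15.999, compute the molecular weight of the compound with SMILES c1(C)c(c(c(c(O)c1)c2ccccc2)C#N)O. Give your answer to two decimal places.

225.25

Molecular formula: C14H11NO2.
M = 14×12.011 + 11×1.008 + 1×14.007 + 2×15.999 = 225.25 g/mol.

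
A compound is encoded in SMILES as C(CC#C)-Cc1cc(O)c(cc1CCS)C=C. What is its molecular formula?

Heavy atoms from the SMILES: 15 C, 1 O, 1 S.
Implicit hydrogens by atom environment:
  6 × C: 2 H each → 12
  4 × C (aromatic): no H
  2 × C (aromatic): 1 H each → 2
  2 × C: 1 H each → 2
  1 × C: no H
  1 × O: 1 H
  1 × S: 1 H
  Total hydrogens = 18.
Molecular formula: C15H18OS

C15H18OS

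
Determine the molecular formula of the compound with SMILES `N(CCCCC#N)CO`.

C6H12N2O

Heavy atoms from the SMILES: 6 C, 2 N, 1 O.
Implicit hydrogens by atom environment:
  5 × C: 2 H each → 10
  1 × C: no H
  1 × N: 1 H
  1 × N: no H
  1 × O: 1 H
  Total hydrogens = 12.
Molecular formula: C6H12N2O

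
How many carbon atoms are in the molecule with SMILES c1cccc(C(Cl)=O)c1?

The symbol for carbon appears 7 times in the SMILES. Lowercase c denotes aromatic carbon and counts toward C.

7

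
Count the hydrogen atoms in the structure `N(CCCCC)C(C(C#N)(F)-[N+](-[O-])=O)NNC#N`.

15

Hydrogens are implicit in SMILES; fill each atom to its normal valence:
  4 × C: 2 H each → 8
  3 × C: no H
  3 × N: 1 H each → 3
  2 × N: no H
  1 × C: 3 H
  1 × C: 1 H
  1 × F: no H
  1 × N (charge +1): no H
  1 × O: no H
  1 × O (charge -1): no H
  Total hydrogens = 15.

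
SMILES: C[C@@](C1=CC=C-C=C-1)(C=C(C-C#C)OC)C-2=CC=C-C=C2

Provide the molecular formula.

C20H20O

Heavy atoms from the SMILES: 20 C, 1 O.
Implicit hydrogens by atom environment:
  10 × C (aromatic): 1 H each → 10
  3 × C: no H
  2 × C: 3 H each → 6
  2 × C: 1 H each → 2
  2 × C (aromatic): no H
  1 × C: 2 H
  1 × O: no H
  Total hydrogens = 20.
Molecular formula: C20H20O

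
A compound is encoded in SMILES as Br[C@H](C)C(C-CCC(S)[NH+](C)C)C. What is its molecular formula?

C10H23BrNS+

Heavy atoms from the SMILES: 1 Br, 10 C, 1 N, 1 S.
Implicit hydrogens by atom environment:
  4 × C: 3 H each → 12
  3 × C: 2 H each → 6
  3 × C: 1 H each → 3
  1 × Br: no H
  1 × N (charge +1): 1 H
  1 × S: 1 H
  Total hydrogens = 23.
Net charge +1.
Molecular formula: C10H23BrNS+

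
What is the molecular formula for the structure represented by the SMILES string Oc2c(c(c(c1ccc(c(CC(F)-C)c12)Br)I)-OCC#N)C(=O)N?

C16H13BrFIN2O3

Heavy atoms from the SMILES: 1 Br, 16 C, 1 F, 1 I, 2 N, 3 O.
Implicit hydrogens by atom environment:
  8 × C (aromatic): no H
  2 × C: 2 H each → 4
  2 × C (aromatic): 1 H each → 2
  2 × C: no H
  2 × O: no H
  1 × Br: no H
  1 × C: 3 H
  1 × C: 1 H
  1 × F: no H
  1 × I: no H
  1 × N: 2 H
  1 × N: no H
  1 × O: 1 H
  Total hydrogens = 13.
Molecular formula: C16H13BrFIN2O3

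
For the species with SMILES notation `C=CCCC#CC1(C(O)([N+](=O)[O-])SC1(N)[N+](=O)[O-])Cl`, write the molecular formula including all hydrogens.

Heavy atoms from the SMILES: 9 C, 1 Cl, 3 N, 5 O, 1 S.
Implicit hydrogens by atom environment:
  5 × C: no H
  3 × C: 2 H each → 6
  2 × N (charge +1): no H
  2 × O: no H
  2 × O (charge -1): no H
  1 × C: 1 H
  1 × Cl: no H
  1 × N: 2 H
  1 × O: 1 H
  1 × S: no H
  Total hydrogens = 10.
Molecular formula: C9H10ClN3O5S

C9H10ClN3O5S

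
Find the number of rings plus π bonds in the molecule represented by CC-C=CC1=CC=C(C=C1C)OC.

Molecular formula from the SMILES: C12H16O.
DoU = (2C + 2 + N − H − X)/2 = (2·12 + 2 + 0 − 16 − 0)/2 = 10/2 = 5.
(Structurally: 1 ring(s) + 4 π bond(s) = 5.)

5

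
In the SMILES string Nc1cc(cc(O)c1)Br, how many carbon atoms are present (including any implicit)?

6

The symbol for carbon appears 6 times in the SMILES. Lowercase c denotes aromatic carbon and counts toward C.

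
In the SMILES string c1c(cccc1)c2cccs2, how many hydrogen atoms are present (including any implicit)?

8

Hydrogens are implicit in SMILES; fill each atom to its normal valence:
  8 × C (aromatic): 1 H each → 8
  2 × C (aromatic): no H
  1 × S (aromatic): no H
  Total hydrogens = 8.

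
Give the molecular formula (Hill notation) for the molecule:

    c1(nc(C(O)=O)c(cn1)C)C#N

C7H5N3O2

Heavy atoms from the SMILES: 7 C, 3 N, 2 O.
Implicit hydrogens by atom environment:
  3 × C (aromatic): no H
  2 × C: no H
  2 × N (aromatic): no H
  1 × C: 3 H
  1 × C (aromatic): 1 H
  1 × N: no H
  1 × O: 1 H
  1 × O: no H
  Total hydrogens = 5.
Molecular formula: C7H5N3O2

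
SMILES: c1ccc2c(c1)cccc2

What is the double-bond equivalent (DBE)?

Molecular formula from the SMILES: C10H8.
DoU = (2C + 2 + N − H − X)/2 = (2·10 + 2 + 0 − 8 − 0)/2 = 14/2 = 7.
(Structurally: 2 ring(s) + 5 π bond(s) = 7.)

7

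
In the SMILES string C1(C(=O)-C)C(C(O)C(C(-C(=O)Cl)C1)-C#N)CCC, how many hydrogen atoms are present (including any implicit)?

Hydrogens are implicit in SMILES; fill each atom to its normal valence:
  5 × C: 1 H each → 5
  3 × C: 2 H each → 6
  3 × C: no H
  2 × C: 3 H each → 6
  2 × O: no H
  1 × Cl: no H
  1 × N: no H
  1 × O: 1 H
  Total hydrogens = 18.

18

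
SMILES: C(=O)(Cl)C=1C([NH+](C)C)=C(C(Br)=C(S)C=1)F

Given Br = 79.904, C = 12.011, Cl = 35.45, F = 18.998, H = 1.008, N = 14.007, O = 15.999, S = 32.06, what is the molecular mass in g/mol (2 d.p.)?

Molecular formula: C9H9BrClFNOS+.
M = 1×79.904 + 9×12.011 + 1×35.45 + 1×18.998 + 9×1.008 + 1×14.007 + 1×15.999 + 1×32.06 = 313.59 g/mol.

313.59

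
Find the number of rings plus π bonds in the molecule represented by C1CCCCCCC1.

1

Molecular formula from the SMILES: C8H16.
DoU = (2C + 2 + N − H − X)/2 = (2·8 + 2 + 0 − 16 − 0)/2 = 2/2 = 1.
(Structurally: 1 ring(s) + 0 π bond(s) = 1.)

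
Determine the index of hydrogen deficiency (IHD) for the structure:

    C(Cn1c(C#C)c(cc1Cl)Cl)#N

7

Molecular formula from the SMILES: C8H4Cl2N2.
DoU = (2C + 2 + N − H − X)/2 = (2·8 + 2 + 2 − 4 − 2)/2 = 14/2 = 7.
(Structurally: 1 ring(s) + 6 π bond(s) = 7.)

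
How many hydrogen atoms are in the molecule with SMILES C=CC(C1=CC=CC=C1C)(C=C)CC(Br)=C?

17

Hydrogens are implicit in SMILES; fill each atom to its normal valence:
  4 × C: 2 H each → 8
  4 × C (aromatic): 1 H each → 4
  2 × C: 1 H each → 2
  2 × C: no H
  2 × C (aromatic): no H
  1 × Br: no H
  1 × C: 3 H
  Total hydrogens = 17.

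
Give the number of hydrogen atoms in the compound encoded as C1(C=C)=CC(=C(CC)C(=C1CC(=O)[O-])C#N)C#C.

12

Hydrogens are implicit in SMILES; fill each atom to its normal valence:
  5 × C (aromatic): no H
  3 × C: 2 H each → 6
  3 × C: no H
  2 × C: 1 H each → 2
  1 × C: 3 H
  1 × C (aromatic): 1 H
  1 × N: no H
  1 × O: no H
  1 × O (charge -1): no H
  Total hydrogens = 12.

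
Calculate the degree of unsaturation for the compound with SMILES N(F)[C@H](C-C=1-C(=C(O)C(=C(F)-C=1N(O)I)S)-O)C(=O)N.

Molecular formula from the SMILES: C9H10F2IN3O4S.
DoU = (2C + 2 + N − H − X)/2 = (2·9 + 2 + 3 − 10 − 3)/2 = 10/2 = 5.
(Structurally: 1 ring(s) + 4 π bond(s) = 5.)

5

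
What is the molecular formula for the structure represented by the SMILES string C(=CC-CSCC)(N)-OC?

C7H15NOS

Heavy atoms from the SMILES: 7 C, 1 N, 1 O, 1 S.
Implicit hydrogens by atom environment:
  3 × C: 2 H each → 6
  2 × C: 3 H each → 6
  1 × C: 1 H
  1 × C: no H
  1 × N: 2 H
  1 × O: no H
  1 × S: no H
  Total hydrogens = 15.
Molecular formula: C7H15NOS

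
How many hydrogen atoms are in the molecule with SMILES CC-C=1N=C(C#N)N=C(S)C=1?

7

Hydrogens are implicit in SMILES; fill each atom to its normal valence:
  3 × C (aromatic): no H
  2 × N (aromatic): no H
  1 × C: 3 H
  1 × C: 2 H
  1 × C (aromatic): 1 H
  1 × C: no H
  1 × N: no H
  1 × S: 1 H
  Total hydrogens = 7.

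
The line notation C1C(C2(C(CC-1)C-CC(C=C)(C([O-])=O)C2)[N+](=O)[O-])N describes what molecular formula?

C13H19N2O4-

Heavy atoms from the SMILES: 13 C, 2 N, 4 O.
Implicit hydrogens by atom environment:
  7 × C: 2 H each → 14
  3 × C: 1 H each → 3
  3 × C: no H
  2 × O: no H
  2 × O (charge -1): no H
  1 × N: 2 H
  1 × N (charge +1): no H
  Total hydrogens = 19.
Net charge -1.
Molecular formula: C13H19N2O4-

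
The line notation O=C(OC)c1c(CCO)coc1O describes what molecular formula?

Heavy atoms from the SMILES: 8 C, 5 O.
Implicit hydrogens by atom environment:
  3 × C (aromatic): no H
  2 × C: 2 H each → 4
  2 × O: 1 H each → 2
  2 × O: no H
  1 × C: 3 H
  1 × C (aromatic): 1 H
  1 × C: no H
  1 × O (aromatic): no H
  Total hydrogens = 10.
Molecular formula: C8H10O5

C8H10O5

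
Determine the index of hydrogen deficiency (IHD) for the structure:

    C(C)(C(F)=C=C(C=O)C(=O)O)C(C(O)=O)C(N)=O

Molecular formula from the SMILES: C10H10FNO6.
DoU = (2C + 2 + N − H − X)/2 = (2·10 + 2 + 1 − 10 − 1)/2 = 12/2 = 6.
(Structurally: 0 ring(s) + 6 π bond(s) = 6.)

6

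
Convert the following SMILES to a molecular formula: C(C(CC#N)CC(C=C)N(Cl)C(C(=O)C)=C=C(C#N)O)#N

Heavy atoms from the SMILES: 14 C, 1 Cl, 4 N, 2 O.
Implicit hydrogens by atom environment:
  7 × C: no H
  4 × N: no H
  3 × C: 2 H each → 6
  3 × C: 1 H each → 3
  1 × C: 3 H
  1 × Cl: no H
  1 × O: 1 H
  1 × O: no H
  Total hydrogens = 13.
Molecular formula: C14H13ClN4O2

C14H13ClN4O2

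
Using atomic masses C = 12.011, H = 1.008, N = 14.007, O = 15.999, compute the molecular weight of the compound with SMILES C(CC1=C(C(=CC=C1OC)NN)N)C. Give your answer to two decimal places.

195.27

Molecular formula: C10H17N3O.
M = 10×12.011 + 17×1.008 + 3×14.007 + 1×15.999 = 195.27 g/mol.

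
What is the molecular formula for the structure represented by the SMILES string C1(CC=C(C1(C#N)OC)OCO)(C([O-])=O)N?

C9H11N2O5-

Heavy atoms from the SMILES: 9 C, 2 N, 5 O.
Implicit hydrogens by atom environment:
  5 × C: no H
  3 × O: no H
  2 × C: 2 H each → 4
  1 × C: 3 H
  1 × C: 1 H
  1 × N: 2 H
  1 × N: no H
  1 × O: 1 H
  1 × O (charge -1): no H
  Total hydrogens = 11.
Net charge -1.
Molecular formula: C9H11N2O5-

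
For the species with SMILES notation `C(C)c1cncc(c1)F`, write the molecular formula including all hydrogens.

C7H8FN

Heavy atoms from the SMILES: 7 C, 1 F, 1 N.
Implicit hydrogens by atom environment:
  3 × C (aromatic): 1 H each → 3
  2 × C (aromatic): no H
  1 × C: 3 H
  1 × C: 2 H
  1 × F: no H
  1 × N (aromatic): no H
  Total hydrogens = 8.
Molecular formula: C7H8FN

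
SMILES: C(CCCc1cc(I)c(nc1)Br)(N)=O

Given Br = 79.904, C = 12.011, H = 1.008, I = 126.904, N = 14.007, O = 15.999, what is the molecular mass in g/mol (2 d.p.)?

369.00

Molecular formula: C9H10BrIN2O.
M = 1×79.904 + 9×12.011 + 10×1.008 + 1×126.904 + 2×14.007 + 1×15.999 = 369.00 g/mol.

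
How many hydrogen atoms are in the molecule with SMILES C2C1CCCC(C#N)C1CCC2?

Hydrogens are implicit in SMILES; fill each atom to its normal valence:
  7 × C: 2 H each → 14
  3 × C: 1 H each → 3
  1 × C: no H
  1 × N: no H
  Total hydrogens = 17.

17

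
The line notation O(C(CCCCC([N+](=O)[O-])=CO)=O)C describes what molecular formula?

C8H13NO5

Heavy atoms from the SMILES: 8 C, 1 N, 5 O.
Implicit hydrogens by atom environment:
  4 × C: 2 H each → 8
  3 × O: no H
  2 × C: no H
  1 × C: 3 H
  1 × C: 1 H
  1 × N (charge +1): no H
  1 × O: 1 H
  1 × O (charge -1): no H
  Total hydrogens = 13.
Molecular formula: C8H13NO5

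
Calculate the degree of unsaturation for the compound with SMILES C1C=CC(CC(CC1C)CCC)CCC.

Molecular formula from the SMILES: C15H28.
DoU = (2C + 2 + N − H − X)/2 = (2·15 + 2 + 0 − 28 − 0)/2 = 4/2 = 2.
(Structurally: 1 ring(s) + 1 π bond(s) = 2.)

2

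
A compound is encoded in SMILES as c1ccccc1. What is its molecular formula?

C6H6

Heavy atoms from the SMILES: 6 C.
Implicit hydrogens by atom environment:
  6 × C (aromatic): 1 H each → 6
  Total hydrogens = 6.
Molecular formula: C6H6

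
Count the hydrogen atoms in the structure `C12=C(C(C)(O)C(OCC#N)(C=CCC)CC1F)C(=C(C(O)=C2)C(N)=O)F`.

20

Hydrogens are implicit in SMILES; fill each atom to its normal valence:
  5 × C (aromatic): no H
  4 × C: no H
  3 × C: 2 H each → 6
  3 × C: 1 H each → 3
  2 × C: 3 H each → 6
  2 × F: no H
  2 × O: 1 H each → 2
  2 × O: no H
  1 × C (aromatic): 1 H
  1 × N: 2 H
  1 × N: no H
  Total hydrogens = 20.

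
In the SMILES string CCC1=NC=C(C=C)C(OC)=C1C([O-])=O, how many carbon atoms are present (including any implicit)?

The symbol for carbon appears 11 times in the SMILES.

11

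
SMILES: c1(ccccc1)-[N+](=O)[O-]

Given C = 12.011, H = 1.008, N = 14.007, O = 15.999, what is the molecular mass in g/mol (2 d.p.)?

123.11

Molecular formula: C6H5NO2.
M = 6×12.011 + 5×1.008 + 1×14.007 + 2×15.999 = 123.11 g/mol.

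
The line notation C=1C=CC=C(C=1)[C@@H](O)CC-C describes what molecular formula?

C10H14O

Heavy atoms from the SMILES: 10 C, 1 O.
Implicit hydrogens by atom environment:
  5 × C (aromatic): 1 H each → 5
  2 × C: 2 H each → 4
  1 × C: 3 H
  1 × C: 1 H
  1 × C (aromatic): no H
  1 × O: 1 H
  Total hydrogens = 14.
Molecular formula: C10H14O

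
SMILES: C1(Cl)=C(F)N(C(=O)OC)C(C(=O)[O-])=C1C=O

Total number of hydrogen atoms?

4

Hydrogens are implicit in SMILES; fill each atom to its normal valence:
  4 × C (aromatic): no H
  4 × O: no H
  2 × C: no H
  1 × C: 3 H
  1 × C: 1 H
  1 × Cl: no H
  1 × F: no H
  1 × N (aromatic): no H
  1 × O (charge -1): no H
  Total hydrogens = 4.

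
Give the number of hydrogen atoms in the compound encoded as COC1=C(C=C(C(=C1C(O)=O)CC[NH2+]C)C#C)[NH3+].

Hydrogens are implicit in SMILES; fill each atom to its normal valence:
  5 × C (aromatic): no H
  2 × C: 3 H each → 6
  2 × C: 2 H each → 4
  2 × C: no H
  2 × O: no H
  1 × C (aromatic): 1 H
  1 × C: 1 H
  1 × N (charge +1): 3 H
  1 × N (charge +1): 2 H
  1 × O: 1 H
  Total hydrogens = 18.

18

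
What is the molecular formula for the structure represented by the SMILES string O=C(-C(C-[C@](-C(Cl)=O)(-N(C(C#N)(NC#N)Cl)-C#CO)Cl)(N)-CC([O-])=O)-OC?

Heavy atoms from the SMILES: 13 C, 3 Cl, 5 N, 6 O.
Implicit hydrogens by atom environment:
  10 × C: no H
  4 × O: no H
  3 × Cl: no H
  3 × N: no H
  2 × C: 2 H each → 4
  1 × C: 3 H
  1 × N: 2 H
  1 × N: 1 H
  1 × O: 1 H
  1 × O (charge -1): no H
  Total hydrogens = 11.
Net charge -1.
Molecular formula: C13H11Cl3N5O6-

C13H11Cl3N5O6-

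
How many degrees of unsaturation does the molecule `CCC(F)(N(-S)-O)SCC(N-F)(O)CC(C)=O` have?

Molecular formula from the SMILES: C8H16F2N2O3S2.
DoU = (2C + 2 + N − H − X)/2 = (2·8 + 2 + 2 − 16 − 2)/2 = 2/2 = 1.
(Structurally: 0 ring(s) + 1 π bond(s) = 1.)

1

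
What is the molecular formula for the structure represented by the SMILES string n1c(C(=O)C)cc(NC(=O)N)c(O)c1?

C8H9N3O3

Heavy atoms from the SMILES: 8 C, 3 N, 3 O.
Implicit hydrogens by atom environment:
  3 × C (aromatic): no H
  2 × C (aromatic): 1 H each → 2
  2 × C: no H
  2 × O: no H
  1 × C: 3 H
  1 × N: 2 H
  1 × N: 1 H
  1 × N (aromatic): no H
  1 × O: 1 H
  Total hydrogens = 9.
Molecular formula: C8H9N3O3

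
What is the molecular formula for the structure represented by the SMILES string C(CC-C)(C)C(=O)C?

C7H14O

Heavy atoms from the SMILES: 7 C, 1 O.
Implicit hydrogens by atom environment:
  3 × C: 3 H each → 9
  2 × C: 2 H each → 4
  1 × C: 1 H
  1 × C: no H
  1 × O: no H
  Total hydrogens = 14.
Molecular formula: C7H14O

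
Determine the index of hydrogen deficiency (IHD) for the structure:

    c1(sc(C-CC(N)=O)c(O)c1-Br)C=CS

Molecular formula from the SMILES: C9H10BrNO2S2.
DoU = (2C + 2 + N − H − X)/2 = (2·9 + 2 + 1 − 10 − 1)/2 = 10/2 = 5.
(Structurally: 1 ring(s) + 4 π bond(s) = 5.)

5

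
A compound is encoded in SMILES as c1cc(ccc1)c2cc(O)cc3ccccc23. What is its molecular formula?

C16H12O

Heavy atoms from the SMILES: 16 C, 1 O.
Implicit hydrogens by atom environment:
  11 × C (aromatic): 1 H each → 11
  5 × C (aromatic): no H
  1 × O: 1 H
  Total hydrogens = 12.
Molecular formula: C16H12O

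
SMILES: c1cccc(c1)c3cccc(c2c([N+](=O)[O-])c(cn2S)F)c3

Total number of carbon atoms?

16

The symbol for carbon appears 16 times in the SMILES. Lowercase c denotes aromatic carbon and counts toward C.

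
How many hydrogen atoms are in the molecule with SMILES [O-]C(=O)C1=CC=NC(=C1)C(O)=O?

Hydrogens are implicit in SMILES; fill each atom to its normal valence:
  3 × C (aromatic): 1 H each → 3
  2 × C (aromatic): no H
  2 × C: no H
  2 × O: no H
  1 × N (aromatic): no H
  1 × O: 1 H
  1 × O (charge -1): no H
  Total hydrogens = 4.

4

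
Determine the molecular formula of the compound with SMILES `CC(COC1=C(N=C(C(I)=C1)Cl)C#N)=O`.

Heavy atoms from the SMILES: 9 C, 1 Cl, 1 I, 2 N, 2 O.
Implicit hydrogens by atom environment:
  4 × C (aromatic): no H
  2 × C: no H
  2 × O: no H
  1 × C: 3 H
  1 × C: 2 H
  1 × C (aromatic): 1 H
  1 × Cl: no H
  1 × I: no H
  1 × N (aromatic): no H
  1 × N: no H
  Total hydrogens = 6.
Molecular formula: C9H6ClIN2O2

C9H6ClIN2O2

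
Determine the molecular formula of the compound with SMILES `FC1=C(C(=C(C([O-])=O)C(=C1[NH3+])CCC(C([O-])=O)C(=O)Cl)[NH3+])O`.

C12H12ClFN2O6

Heavy atoms from the SMILES: 12 C, 1 Cl, 1 F, 2 N, 6 O.
Implicit hydrogens by atom environment:
  6 × C (aromatic): no H
  3 × C: no H
  3 × O: no H
  2 × C: 2 H each → 4
  2 × N (charge +1): 3 H each → 6
  2 × O (charge -1): no H
  1 × C: 1 H
  1 × Cl: no H
  1 × F: no H
  1 × O: 1 H
  Total hydrogens = 12.
Molecular formula: C12H12ClFN2O6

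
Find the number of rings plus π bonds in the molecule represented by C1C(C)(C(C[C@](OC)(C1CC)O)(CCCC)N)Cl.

Molecular formula from the SMILES: C14H28ClNO2.
DoU = (2C + 2 + N − H − X)/2 = (2·14 + 2 + 1 − 28 − 1)/2 = 2/2 = 1.
(Structurally: 1 ring(s) + 0 π bond(s) = 1.)

1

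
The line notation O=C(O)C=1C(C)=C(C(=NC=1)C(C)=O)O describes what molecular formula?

Heavy atoms from the SMILES: 9 C, 1 N, 4 O.
Implicit hydrogens by atom environment:
  4 × C (aromatic): no H
  2 × C: 3 H each → 6
  2 × C: no H
  2 × O: 1 H each → 2
  2 × O: no H
  1 × C (aromatic): 1 H
  1 × N (aromatic): no H
  Total hydrogens = 9.
Molecular formula: C9H9NO4

C9H9NO4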